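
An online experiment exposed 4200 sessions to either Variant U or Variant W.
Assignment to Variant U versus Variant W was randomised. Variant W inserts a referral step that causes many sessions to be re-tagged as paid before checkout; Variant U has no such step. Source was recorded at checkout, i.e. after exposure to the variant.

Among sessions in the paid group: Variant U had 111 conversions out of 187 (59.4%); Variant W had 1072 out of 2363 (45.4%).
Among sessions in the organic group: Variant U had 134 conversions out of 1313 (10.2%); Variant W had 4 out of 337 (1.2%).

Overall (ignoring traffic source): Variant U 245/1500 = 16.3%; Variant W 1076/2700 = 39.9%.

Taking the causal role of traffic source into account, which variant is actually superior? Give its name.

The stratified and pooled comparisons disagree (Variant U wins within each traffic source; Variant W wins overall), so the answer turns on the causal role of traffic source.
Traffic source here is a post-treatment variable shaped by the variant; conditioning on it would introduce bias rather than remove it. The overall comparison is the causal one.
Pooled: Variant U 16.3% vs Variant W 39.9%; Variant W is higher overall.

Variant W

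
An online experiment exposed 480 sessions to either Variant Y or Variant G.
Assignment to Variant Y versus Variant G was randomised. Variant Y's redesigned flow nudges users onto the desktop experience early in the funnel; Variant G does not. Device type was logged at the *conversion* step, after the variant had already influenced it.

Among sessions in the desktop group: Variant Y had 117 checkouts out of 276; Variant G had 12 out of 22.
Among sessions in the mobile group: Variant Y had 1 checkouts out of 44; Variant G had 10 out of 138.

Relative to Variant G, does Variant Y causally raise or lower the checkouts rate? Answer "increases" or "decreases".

increases

The device type-specific comparison favours Variant G throughout, but the pooled figures favour Variant Y. The question is whether to condition on device type.
Device type here is a post-treatment variable shaped by the variant; conditioning on it would introduce bias rather than remove it. The overall comparison is the causal one.
Pooled: Variant Y 36.9% vs Variant G 13.8%; Variant Y is higher overall.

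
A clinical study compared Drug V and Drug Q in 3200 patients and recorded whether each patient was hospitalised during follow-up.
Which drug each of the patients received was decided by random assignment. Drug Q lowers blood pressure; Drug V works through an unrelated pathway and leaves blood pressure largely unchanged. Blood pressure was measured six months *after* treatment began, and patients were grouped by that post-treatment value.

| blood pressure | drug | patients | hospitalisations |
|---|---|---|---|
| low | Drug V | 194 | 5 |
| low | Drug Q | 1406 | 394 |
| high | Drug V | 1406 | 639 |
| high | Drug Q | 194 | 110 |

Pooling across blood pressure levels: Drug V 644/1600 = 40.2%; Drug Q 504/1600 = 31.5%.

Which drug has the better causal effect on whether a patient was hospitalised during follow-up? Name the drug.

The blood pressure-specific comparison favours Drug V throughout, but the pooled figures favour Drug Q. The question is whether to condition on blood pressure.
Because the drug influences blood pressure, blood pressure is a post-treatment mediator, not a confounder. Stratifying on it would bias the estimate; the causal effect is the crude pooled difference.
Pooled: Drug V 40.2% vs Drug Q 31.5%; Drug Q is lower overall.

Drug Q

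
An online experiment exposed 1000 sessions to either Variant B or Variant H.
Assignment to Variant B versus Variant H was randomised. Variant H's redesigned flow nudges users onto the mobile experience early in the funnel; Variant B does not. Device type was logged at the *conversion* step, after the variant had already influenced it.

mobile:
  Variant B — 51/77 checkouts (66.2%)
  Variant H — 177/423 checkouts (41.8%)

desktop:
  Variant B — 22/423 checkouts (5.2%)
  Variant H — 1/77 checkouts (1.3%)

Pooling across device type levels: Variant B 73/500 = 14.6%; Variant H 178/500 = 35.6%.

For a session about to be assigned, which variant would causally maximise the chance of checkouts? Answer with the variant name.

The stratified and pooled comparisons disagree (Variant B wins within each device type; Variant H wins overall), so the answer turns on the causal role of device type.
Device type is recorded after the variant and is itself shifted by it — it sits on the causal path from variant to outcome. Conditioning on a mediator would strip out part of the effect we want; the pooled comparison gives the total causal effect.
Pooled: Variant B 14.6% vs Variant H 35.6%; Variant H is higher overall.

Variant H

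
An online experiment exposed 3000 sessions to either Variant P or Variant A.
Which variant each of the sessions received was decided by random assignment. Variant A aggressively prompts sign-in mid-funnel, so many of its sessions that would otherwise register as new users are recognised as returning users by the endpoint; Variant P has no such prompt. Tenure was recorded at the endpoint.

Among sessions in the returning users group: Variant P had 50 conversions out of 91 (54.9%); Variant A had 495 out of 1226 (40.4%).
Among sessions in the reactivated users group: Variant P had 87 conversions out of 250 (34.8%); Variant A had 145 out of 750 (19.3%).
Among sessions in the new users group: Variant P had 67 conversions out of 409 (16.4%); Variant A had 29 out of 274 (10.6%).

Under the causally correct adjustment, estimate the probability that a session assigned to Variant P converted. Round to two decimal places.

The stratified and pooled comparisons disagree (Variant P wins within each user tenure; Variant A wins overall), so the answer turns on the causal role of user tenure.
Stratifying would compare variants among sessions the variants themselves sorted into user tenure groups — a form of selection on an intermediate. The unconditioned pooled rates give the total causal effect.
So P(outcome | do(Variant P)) is just the pooled rate for Variant P: 204/750 = 0.272.

0.27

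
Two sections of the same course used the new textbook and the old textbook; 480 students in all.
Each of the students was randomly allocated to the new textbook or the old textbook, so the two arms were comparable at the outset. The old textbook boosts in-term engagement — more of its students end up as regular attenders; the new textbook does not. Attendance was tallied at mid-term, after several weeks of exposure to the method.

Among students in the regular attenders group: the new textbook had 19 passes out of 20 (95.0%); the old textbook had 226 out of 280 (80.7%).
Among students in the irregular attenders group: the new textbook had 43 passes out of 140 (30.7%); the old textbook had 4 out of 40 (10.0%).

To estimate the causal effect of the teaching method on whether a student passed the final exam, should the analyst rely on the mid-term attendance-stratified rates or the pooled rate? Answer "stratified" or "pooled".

Mid-term attendance here is a post-treatment variable shaped by the teaching method; conditioning on it would introduce bias rather than remove it. The overall comparison is the causal one.
Pooled: the new textbook 38.8% vs the old textbook 71.9%; the old textbook is higher overall.

pooled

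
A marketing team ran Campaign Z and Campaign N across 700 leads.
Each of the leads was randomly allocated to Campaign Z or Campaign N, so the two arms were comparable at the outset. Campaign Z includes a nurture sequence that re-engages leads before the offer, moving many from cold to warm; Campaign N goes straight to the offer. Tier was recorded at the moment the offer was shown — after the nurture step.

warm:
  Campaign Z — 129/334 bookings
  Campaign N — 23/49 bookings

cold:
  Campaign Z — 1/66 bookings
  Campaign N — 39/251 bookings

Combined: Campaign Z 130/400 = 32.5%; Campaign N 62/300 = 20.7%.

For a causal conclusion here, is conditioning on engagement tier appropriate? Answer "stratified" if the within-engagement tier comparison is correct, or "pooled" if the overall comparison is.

Within every engagement tier level Campaign N has the higher rate, yet pooled Campaign Z does — Simpson's reversal.
Stratifying would compare campaigns among leads the campaigns themselves sorted into engagement tier groups — a form of selection on an intermediate. The unconditioned pooled rates give the total causal effect.
Pooled: Campaign Z 32.5% vs Campaign N 20.7%; Campaign Z is higher overall.

pooled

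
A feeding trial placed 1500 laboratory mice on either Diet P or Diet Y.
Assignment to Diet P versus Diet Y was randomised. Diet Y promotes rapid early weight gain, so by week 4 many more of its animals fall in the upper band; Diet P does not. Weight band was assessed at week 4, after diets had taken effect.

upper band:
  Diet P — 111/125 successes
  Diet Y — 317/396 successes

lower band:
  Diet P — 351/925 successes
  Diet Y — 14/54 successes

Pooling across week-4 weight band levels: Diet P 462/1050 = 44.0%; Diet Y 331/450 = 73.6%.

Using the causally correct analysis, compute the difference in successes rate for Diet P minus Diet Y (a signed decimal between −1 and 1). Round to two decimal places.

The week-4 weight band-specific comparison favours Diet P throughout, but the pooled figures favour Diet Y. The question is whether to condition on week-4 weight band.
Week-4 weight band lies on the pathway diet → week-4 weight band → outcome, so adjusting for it blocks the indirect effect. For the total causal effect of diet, use the unadjusted pooled rates.
The causal difference is the pooled difference: 0.440 − 0.736 = -0.296.

-0.30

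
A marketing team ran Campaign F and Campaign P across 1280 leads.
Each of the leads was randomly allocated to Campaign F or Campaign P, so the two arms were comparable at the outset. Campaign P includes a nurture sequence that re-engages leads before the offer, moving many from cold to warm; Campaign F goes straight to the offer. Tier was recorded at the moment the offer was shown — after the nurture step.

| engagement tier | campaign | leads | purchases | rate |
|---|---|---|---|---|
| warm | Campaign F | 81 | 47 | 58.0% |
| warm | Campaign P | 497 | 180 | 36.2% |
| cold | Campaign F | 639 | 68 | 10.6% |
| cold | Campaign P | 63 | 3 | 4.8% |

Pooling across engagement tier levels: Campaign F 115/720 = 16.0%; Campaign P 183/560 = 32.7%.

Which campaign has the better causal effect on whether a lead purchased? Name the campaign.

Campaign P

Engagement tier here is a post-treatment variable shaped by the campaign; conditioning on it would introduce bias rather than remove it. The overall comparison is the causal one.
Pooled: Campaign F 16.0% vs Campaign P 32.7%; Campaign P is higher overall.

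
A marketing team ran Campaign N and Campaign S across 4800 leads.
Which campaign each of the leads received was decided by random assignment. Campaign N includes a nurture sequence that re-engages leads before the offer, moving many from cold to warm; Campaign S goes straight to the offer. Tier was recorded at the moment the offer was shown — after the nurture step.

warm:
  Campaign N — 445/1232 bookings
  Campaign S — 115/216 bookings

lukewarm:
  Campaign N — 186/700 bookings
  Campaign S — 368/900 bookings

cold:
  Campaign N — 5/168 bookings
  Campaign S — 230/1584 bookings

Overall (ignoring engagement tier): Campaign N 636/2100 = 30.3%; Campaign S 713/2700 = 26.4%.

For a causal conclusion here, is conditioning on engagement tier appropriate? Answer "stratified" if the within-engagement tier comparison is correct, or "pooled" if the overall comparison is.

pooled

Because the campaign influences engagement tier, engagement tier is a post-treatment mediator, not a confounder. Stratifying on it would bias the estimate; the causal effect is the crude pooled difference.
Pooled: Campaign N 30.3% vs Campaign S 26.4%; Campaign N is higher overall.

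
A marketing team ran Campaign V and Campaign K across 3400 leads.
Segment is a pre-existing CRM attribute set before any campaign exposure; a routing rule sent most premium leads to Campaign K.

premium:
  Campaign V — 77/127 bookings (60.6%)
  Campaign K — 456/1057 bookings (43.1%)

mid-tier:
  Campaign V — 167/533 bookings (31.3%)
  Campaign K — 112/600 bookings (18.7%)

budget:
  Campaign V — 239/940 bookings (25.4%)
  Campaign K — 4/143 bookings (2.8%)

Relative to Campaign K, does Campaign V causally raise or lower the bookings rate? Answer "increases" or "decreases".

increases

The imbalance in customer segment arose from how leads were allocated, not from anything the campaign did; and customer segment independently affects the outcome. The pooled gap is confounded — condition on customer segment.
Within each level — premium: 60.6% vs 43.1%; mid-tier: 31.3% vs 18.7%; budget: 25.4% vs 2.8% — Campaign V is higher every time.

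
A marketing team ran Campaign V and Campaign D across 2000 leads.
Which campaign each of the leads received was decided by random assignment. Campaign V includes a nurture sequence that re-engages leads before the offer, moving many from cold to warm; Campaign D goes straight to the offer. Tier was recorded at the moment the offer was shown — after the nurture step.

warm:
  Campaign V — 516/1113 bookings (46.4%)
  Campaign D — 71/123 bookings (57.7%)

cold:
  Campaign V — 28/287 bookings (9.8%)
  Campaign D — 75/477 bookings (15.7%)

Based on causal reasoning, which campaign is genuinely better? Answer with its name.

Campaign V

The stratified and pooled comparisons disagree (Campaign D wins within each engagement tier; Campaign V wins overall), so the answer turns on the causal role of engagement tier.
Engagement tier is recorded after the campaign and is itself shifted by it — it sits on the causal path from campaign to outcome. Conditioning on a mediator would strip out part of the effect we want; the pooled comparison gives the total causal effect.
Pooled: Campaign V 38.9% vs Campaign D 24.3%; Campaign V is higher overall.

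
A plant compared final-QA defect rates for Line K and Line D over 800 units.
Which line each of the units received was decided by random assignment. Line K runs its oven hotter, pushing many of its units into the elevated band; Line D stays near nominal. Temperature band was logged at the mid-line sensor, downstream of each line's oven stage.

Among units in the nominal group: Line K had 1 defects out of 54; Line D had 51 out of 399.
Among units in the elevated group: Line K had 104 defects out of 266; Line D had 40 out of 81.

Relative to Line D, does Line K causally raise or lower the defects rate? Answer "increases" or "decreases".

increases

Line K is lower inside every in-process temperature band stratum but Line D is lower in aggregate. Whether to stratify depends on how in-process temperature band relates to the line.
Because the line influences in-process temperature band, in-process temperature band is a post-treatment mediator, not a confounder. Stratifying on it would bias the estimate; the causal effect is the crude pooled difference.
Pooled: Line K 32.8% vs Line D 19.0%; Line D is lower overall.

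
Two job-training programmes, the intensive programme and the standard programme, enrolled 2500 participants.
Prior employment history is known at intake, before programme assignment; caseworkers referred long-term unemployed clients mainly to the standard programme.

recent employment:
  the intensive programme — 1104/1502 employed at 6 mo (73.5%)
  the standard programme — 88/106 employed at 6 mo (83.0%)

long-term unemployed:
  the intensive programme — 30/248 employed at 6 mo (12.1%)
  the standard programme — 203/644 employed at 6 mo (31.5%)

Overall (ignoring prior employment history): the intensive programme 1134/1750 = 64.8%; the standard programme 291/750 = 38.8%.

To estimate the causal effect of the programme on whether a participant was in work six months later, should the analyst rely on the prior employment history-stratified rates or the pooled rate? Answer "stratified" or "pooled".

The stratified and pooled comparisons disagree (the standard programme wins within each prior employment history; the intensive programme wins overall), so the answer turns on the causal role of prior employment history.
Since prior employment history is a pre-existing factor (not a product of the programme) and it affects the outcome on its own, it is a confounder. The stratified rates, not the pooled rate, identify the causal effect.
Within each level — recent employment: 73.5% vs 83.0%; long-term unemployed: 12.1% vs 31.5% — the standard programme is higher every time.

stratified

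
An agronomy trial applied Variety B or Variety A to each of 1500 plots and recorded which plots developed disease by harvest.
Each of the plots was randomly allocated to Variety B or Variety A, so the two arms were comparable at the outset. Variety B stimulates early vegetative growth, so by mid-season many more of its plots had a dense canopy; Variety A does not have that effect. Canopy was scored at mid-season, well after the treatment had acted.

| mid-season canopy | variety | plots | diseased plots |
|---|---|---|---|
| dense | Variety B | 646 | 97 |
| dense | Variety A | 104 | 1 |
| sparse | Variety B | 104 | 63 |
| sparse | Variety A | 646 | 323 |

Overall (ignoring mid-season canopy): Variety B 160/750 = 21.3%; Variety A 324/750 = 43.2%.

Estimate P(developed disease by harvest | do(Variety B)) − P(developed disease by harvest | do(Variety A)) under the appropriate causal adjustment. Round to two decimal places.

-0.22

The stratified and pooled comparisons disagree (Variety A wins within each mid-season canopy; Variety B wins overall), so the answer turns on the causal role of mid-season canopy.
Mid-season canopy is downstream of the variety. One should not condition on a consequence of treatment, so the overall rates are the right comparison.
The causal difference is the pooled difference: 0.213 − 0.432 = -0.219.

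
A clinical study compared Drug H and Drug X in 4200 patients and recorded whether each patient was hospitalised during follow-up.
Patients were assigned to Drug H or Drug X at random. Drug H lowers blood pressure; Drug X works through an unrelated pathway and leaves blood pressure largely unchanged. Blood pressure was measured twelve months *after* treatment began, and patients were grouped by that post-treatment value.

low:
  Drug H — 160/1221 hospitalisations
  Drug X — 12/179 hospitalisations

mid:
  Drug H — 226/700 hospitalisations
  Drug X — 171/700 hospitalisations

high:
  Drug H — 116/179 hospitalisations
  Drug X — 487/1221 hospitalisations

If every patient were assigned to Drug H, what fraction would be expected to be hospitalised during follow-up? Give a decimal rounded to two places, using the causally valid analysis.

The stratified and pooled comparisons disagree (Drug X wins within each blood pressure; Drug H wins overall), so the answer turns on the causal role of blood pressure.
Blood pressure here is a post-treatment variable shaped by the drug; conditioning on it would introduce bias rather than remove it. The overall comparison is the causal one.
So P(outcome | do(Drug H)) is just the pooled rate for Drug H: 502/2100 = 0.239.

0.24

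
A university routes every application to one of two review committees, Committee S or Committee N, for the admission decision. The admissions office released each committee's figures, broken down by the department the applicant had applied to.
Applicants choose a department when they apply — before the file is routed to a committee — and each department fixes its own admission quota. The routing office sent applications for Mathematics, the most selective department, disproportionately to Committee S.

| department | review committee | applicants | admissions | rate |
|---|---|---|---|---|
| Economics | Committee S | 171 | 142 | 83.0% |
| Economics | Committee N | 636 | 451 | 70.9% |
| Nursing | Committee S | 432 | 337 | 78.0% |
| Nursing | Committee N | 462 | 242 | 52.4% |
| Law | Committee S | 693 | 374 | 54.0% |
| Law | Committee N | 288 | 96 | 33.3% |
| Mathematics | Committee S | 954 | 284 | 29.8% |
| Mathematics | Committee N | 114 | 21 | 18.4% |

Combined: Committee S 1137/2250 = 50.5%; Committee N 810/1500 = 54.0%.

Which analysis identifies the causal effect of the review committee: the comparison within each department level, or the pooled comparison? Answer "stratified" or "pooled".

Here department is a common cause — it drives both which review committee a case falls under and the outcome. The crude comparison mixes populations; the stratum-specific rates are the causally relevant ones.
Within each level — Economics: 83.0% vs 70.9%; Nursing: 78.0% vs 52.4%; Law: 54.0% vs 33.3%; Mathematics: 29.8% vs 18.4% — Committee S is higher every time.

stratified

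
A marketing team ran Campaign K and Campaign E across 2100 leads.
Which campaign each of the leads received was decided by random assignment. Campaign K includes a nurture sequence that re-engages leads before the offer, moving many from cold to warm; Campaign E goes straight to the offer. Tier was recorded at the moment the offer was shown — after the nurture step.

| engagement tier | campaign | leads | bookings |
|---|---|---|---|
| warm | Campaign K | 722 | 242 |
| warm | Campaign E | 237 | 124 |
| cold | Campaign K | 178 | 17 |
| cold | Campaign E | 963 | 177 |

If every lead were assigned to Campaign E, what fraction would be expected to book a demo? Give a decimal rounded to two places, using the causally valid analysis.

0.25

The engagement tier-specific comparison favours Campaign E throughout, but the pooled figures favour Campaign K. The question is whether to condition on engagement tier.
The distribution of engagement tier is itself part of what the campaign does — it is an intermediate outcome. Holding it fixed would remove that part of the effect; the total effect is the pooled difference.
So P(outcome | do(Campaign E)) is just the pooled rate for Campaign E: 301/1200 = 0.251.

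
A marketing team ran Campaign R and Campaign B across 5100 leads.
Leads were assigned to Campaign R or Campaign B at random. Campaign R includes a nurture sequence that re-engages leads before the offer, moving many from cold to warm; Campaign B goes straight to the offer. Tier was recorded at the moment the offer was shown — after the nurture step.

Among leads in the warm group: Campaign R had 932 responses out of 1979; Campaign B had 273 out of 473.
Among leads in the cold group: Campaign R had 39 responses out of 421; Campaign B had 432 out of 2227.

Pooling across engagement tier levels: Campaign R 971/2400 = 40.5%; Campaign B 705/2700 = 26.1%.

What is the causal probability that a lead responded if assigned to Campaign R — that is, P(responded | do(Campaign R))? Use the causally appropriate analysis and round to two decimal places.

Because the campaign influences engagement tier, engagement tier is a post-treatment mediator, not a confounder. Stratifying on it would bias the estimate; the causal effect is the crude pooled difference.
So P(outcome | do(Campaign R)) is just the pooled rate for Campaign R: 971/2400 = 0.405.

0.40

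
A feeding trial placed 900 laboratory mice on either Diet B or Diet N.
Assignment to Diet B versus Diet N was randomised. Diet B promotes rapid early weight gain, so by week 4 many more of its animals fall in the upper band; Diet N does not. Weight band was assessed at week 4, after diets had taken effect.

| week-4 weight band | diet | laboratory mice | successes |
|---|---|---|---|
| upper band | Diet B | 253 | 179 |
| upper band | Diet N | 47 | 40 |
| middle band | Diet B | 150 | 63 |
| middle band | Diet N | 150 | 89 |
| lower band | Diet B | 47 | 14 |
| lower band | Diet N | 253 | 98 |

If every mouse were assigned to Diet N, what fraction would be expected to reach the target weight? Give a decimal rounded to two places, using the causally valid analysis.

0.50

Week-4 weight band is recorded after the diet and is itself shifted by it — it sits on the causal path from diet to outcome. Conditioning on a mediator would strip out part of the effect we want; the pooled comparison gives the total causal effect.
So P(outcome | do(Diet N)) is just the pooled rate for Diet N: 227/450 = 0.504.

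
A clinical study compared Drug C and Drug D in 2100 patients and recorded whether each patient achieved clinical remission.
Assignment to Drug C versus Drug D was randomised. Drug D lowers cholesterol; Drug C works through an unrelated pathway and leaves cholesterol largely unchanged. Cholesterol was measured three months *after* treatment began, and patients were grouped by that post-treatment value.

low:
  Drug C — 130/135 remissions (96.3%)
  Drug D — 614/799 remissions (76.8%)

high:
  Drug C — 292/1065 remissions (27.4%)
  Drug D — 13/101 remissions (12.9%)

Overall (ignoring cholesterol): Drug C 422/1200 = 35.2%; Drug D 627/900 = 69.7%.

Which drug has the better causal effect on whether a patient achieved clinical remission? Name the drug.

Drug D

Drug C is higher inside every cholesterol stratum but Drug D is higher in aggregate. Whether to stratify depends on how cholesterol relates to the drug.
The distribution of cholesterol is itself part of what the drug does — it is an intermediate outcome. Holding it fixed would remove that part of the effect; the total effect is the pooled difference.
Pooled: Drug C 35.2% vs Drug D 69.7%; Drug D is higher overall.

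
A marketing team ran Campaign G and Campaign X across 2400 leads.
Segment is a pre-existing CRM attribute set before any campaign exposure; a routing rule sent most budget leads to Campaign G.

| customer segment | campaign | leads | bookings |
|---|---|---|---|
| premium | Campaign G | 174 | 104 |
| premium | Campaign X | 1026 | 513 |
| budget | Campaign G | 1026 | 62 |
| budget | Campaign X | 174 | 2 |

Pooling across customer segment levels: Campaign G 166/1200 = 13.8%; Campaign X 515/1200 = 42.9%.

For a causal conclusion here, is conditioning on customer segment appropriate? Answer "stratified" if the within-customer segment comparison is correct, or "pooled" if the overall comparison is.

stratified

Within every customer segment level Campaign G has the higher rate, yet pooled Campaign X does — Simpson's reversal.
The imbalance in customer segment arose from how leads were allocated, not from anything the campaign did; and customer segment independently affects the outcome. The pooled gap is confounded — condition on customer segment.
Within each level — premium: 59.8% vs 50.0%; budget: 6.0% vs 1.1% — Campaign G is higher every time.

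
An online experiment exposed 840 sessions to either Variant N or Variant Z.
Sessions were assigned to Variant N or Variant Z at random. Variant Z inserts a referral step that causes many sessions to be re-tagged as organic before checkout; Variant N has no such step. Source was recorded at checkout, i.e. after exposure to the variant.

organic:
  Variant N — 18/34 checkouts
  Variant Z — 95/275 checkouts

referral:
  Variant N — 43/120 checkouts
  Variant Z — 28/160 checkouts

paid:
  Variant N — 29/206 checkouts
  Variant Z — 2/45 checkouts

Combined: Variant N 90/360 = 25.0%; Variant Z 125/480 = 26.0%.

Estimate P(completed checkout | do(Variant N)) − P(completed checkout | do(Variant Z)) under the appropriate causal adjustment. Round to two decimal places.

-0.01

Variant N is higher inside every traffic source stratum but Variant Z is higher in aggregate. Whether to stratify depends on how traffic source relates to the variant.
The distribution of traffic source is itself part of what the variant does — it is an intermediate outcome. Holding it fixed would remove that part of the effect; the total effect is the pooled difference.
The causal difference is the pooled difference: 0.250 − 0.260 = -0.010.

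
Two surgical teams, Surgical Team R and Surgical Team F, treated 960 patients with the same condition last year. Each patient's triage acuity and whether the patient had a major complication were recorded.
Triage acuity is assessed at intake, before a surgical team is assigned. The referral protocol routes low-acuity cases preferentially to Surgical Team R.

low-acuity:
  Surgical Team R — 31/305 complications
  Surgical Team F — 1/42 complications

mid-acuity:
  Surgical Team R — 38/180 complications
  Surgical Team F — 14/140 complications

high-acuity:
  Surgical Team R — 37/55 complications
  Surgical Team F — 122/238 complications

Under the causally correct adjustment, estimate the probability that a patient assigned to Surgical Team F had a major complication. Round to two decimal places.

Within every triage acuity level Surgical Team F has the lower rate, yet pooled Surgical Team R does — Simpson's reversal.
The imbalance in triage acuity arose from how patients were allocated, not from anything the surgical team did; and triage acuity independently affects the outcome. The pooled gap is confounded — condition on triage acuity.
Standardising Surgical Team F to the population triage acuity mix: 0.361·1/42 + 0.333·14/140 + 0.305·122/238 = 0.198.

0.20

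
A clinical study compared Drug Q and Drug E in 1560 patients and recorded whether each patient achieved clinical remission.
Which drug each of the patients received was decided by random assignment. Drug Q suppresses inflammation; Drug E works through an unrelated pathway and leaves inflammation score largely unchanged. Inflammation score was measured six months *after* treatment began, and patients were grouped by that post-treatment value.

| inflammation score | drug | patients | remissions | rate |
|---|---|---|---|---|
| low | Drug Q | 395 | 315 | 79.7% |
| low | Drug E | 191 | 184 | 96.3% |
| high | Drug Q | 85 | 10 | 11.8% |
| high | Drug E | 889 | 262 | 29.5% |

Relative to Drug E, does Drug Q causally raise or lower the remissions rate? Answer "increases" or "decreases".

Drug E is higher inside every inflammation score stratum but Drug Q is higher in aggregate. Whether to stratify depends on how inflammation score relates to the drug.
Inflammation score is recorded after the drug and is itself shifted by it — it sits on the causal path from drug to outcome. Conditioning on a mediator would strip out part of the effect we want; the pooled comparison gives the total causal effect.
Pooled: Drug Q 67.7% vs Drug E 41.3%; Drug Q is higher overall.

increases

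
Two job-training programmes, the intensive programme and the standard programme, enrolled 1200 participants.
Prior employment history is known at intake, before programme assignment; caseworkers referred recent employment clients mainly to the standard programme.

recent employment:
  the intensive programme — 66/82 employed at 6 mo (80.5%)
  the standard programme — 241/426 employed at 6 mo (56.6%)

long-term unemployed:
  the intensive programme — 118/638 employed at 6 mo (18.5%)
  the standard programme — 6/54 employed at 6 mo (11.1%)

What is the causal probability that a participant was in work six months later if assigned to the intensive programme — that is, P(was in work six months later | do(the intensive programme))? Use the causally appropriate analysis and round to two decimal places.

Prior employment history is set before the programme has any effect — it is not caused by the programme — and it independently drives the outcome. That makes it a confounder, so the causal comparison is within prior employment history levels.
Standardising the intensive programme to the population prior employment history mix: 0.423·66/82 + 0.577·118/638 = 0.447.

0.45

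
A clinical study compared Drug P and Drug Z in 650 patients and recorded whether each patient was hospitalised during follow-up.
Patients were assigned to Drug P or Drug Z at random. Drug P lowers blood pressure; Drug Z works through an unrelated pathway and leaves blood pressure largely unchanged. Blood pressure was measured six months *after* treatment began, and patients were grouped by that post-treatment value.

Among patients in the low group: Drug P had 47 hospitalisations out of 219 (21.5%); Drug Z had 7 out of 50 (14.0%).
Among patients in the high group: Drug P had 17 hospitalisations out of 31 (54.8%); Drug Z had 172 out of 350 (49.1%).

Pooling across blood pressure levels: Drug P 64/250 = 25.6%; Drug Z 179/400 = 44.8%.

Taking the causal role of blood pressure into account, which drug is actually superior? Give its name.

Drug Z is lower inside every blood pressure stratum but Drug P is lower in aggregate. Whether to stratify depends on how blood pressure relates to the drug.
The distribution of blood pressure is itself part of what the drug does — it is an intermediate outcome. Holding it fixed would remove that part of the effect; the total effect is the pooled difference.
Pooled: Drug P 25.6% vs Drug Z 44.8%; Drug P is lower overall.

Drug P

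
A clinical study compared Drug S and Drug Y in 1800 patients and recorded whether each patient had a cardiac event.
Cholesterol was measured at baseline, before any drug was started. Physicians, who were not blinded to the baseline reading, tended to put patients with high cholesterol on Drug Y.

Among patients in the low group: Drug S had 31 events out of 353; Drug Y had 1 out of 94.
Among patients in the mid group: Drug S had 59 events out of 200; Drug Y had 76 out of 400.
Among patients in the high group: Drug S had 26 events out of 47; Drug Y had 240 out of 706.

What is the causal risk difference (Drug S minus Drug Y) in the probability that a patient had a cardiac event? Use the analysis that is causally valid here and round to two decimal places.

The cholesterol-specific comparison favours Drug Y throughout, but the pooled figures favour Drug S. The question is whether to condition on cholesterol.
Cholesterol differs across drugs for reasons unrelated to any effect of the drug itself, and it separately predicts the outcome — a classic confounder. We must compare within cholesterol levels.
Adjusting over the population distribution of cholesterol: 0.248·(0.088−0.011) + 0.333·(0.295−0.190) + 0.418·(0.553−0.340) = +0.143.

+0.14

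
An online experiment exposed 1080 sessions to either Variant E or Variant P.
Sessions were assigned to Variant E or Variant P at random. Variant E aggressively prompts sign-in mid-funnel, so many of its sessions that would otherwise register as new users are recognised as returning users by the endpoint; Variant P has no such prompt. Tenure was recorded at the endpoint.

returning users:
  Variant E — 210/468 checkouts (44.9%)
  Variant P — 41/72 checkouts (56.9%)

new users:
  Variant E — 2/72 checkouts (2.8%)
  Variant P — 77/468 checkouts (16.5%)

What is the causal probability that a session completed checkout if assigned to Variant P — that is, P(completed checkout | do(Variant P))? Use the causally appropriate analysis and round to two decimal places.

0.22

Stratifying would compare variants among sessions the variants themselves sorted into user tenure groups — a form of selection on an intermediate. The unconditioned pooled rates give the total causal effect.
So P(outcome | do(Variant P)) is just the pooled rate for Variant P: 118/540 = 0.219.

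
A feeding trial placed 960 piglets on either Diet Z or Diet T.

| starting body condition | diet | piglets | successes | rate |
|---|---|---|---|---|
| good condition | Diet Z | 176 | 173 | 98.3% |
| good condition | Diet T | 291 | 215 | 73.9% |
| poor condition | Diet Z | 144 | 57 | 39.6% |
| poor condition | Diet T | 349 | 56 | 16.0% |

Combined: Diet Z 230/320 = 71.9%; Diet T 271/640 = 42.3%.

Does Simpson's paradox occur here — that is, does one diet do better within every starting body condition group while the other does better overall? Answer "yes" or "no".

no

Within each starting body condition level (good condition 98.3% vs 73.9%; poor condition 39.6% vs 16.0%), Diet Z has the higher rate every time. Pooled: 71.9% vs 42.3% — Diet Z has the higher rate overall. They agree.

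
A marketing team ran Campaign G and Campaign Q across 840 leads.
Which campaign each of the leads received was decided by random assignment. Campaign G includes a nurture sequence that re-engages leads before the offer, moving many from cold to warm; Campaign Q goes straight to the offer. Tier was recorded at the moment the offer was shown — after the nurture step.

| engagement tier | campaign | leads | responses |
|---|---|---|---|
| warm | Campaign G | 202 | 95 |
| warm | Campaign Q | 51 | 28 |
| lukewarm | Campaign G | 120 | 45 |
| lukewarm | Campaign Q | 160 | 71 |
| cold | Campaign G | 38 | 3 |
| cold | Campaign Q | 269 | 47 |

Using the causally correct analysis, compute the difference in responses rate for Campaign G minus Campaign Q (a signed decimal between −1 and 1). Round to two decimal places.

Within every engagement tier level Campaign Q has the higher rate, yet pooled Campaign G does — Simpson's reversal.
Because the campaign influences engagement tier, engagement tier is a post-treatment mediator, not a confounder. Stratifying on it would bias the estimate; the causal effect is the crude pooled difference.
The causal difference is the pooled difference: 0.397 − 0.304 = +0.093.

+0.09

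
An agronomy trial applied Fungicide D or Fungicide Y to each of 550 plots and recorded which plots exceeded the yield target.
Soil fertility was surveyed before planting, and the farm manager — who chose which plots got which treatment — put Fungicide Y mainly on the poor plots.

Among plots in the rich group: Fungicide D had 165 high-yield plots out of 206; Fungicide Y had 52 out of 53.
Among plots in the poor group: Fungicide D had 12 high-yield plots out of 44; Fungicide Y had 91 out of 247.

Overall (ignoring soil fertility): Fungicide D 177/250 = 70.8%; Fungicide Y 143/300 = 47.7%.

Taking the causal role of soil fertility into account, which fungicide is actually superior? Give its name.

Fungicide Y

The stratified and pooled comparisons disagree (Fungicide Y wins within each soil fertility; Fungicide D wins overall), so the answer turns on the causal role of soil fertility.
Soil fertility differs across fungicides for reasons unrelated to any effect of the fungicide itself, and it separately predicts the outcome — a classic confounder. We must compare within soil fertility levels.
Within each level — rich: 80.1% vs 98.1%; poor: 27.3% vs 36.8% — Fungicide Y is higher every time.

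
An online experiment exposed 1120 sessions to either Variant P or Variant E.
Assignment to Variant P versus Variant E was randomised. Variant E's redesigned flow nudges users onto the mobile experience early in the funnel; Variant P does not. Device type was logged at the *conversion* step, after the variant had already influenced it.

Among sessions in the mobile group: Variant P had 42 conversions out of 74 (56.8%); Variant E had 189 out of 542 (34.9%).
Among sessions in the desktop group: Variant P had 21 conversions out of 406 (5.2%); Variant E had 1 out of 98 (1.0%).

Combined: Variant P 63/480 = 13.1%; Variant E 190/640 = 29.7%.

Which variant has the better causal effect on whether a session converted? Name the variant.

Because the variant influences device type, device type is a post-treatment mediator, not a confounder. Stratifying on it would bias the estimate; the causal effect is the crude pooled difference.
Pooled: Variant P 13.1% vs Variant E 29.7%; Variant E is higher overall.

Variant E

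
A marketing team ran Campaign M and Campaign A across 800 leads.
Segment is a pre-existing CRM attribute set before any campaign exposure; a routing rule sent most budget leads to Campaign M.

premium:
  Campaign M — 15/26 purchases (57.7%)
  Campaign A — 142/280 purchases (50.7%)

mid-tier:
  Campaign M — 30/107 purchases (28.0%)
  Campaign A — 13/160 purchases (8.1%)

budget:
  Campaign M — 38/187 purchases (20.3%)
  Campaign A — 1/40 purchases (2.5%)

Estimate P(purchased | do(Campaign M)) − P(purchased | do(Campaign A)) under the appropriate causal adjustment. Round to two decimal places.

Customer segment differs across campaigns for reasons unrelated to any effect of the campaign itself, and it separately predicts the outcome — a classic confounder. We must compare within customer segment levels.
Adjusting over the population distribution of customer segment: 0.383·(0.577−0.507) + 0.334·(0.280−0.081) + 0.284·(0.203−0.025) = +0.144.

+0.14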